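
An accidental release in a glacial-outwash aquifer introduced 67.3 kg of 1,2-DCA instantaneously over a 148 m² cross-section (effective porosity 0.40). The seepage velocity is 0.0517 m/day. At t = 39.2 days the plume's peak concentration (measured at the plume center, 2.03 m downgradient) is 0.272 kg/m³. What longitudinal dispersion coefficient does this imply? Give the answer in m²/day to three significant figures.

At the plume center C_max = M/(n_e·A·√(4πDt)), so D = M²/(4πt·(n_e·A·C_max)²).
n_e·A·C_max = 0.40 × 148 × 0.272 = 16.10 kg/m.
D = 67.3²/(4π × 39.2 × 16.10²) = 0.0355 m²/day.

0.0355 m²/day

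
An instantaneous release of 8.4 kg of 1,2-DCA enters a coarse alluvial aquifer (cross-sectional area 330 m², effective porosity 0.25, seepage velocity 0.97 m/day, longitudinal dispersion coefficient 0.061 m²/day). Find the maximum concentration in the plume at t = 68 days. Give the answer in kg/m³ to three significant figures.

0.0141 kg/m³

The peak of an instantaneous 1D plume sits at x = vt; there the Gaussian factor is 1 and C_max = M/(n_e·A·√(4πDt)), where n_e·A is the pore area the mass is dissolved in.
√(4πDt) = √(4π × 0.061 × 68) = 7.220 m, so C_max = 8.4/(0.25 × 330 × 7.220) = 0.0141 kg/m³.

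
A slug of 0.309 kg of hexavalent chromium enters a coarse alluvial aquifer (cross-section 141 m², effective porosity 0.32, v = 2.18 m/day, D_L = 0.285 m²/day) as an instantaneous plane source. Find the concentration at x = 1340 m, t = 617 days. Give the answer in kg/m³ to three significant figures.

0.000140 kg/m³

For an instantaneous plane source, C(x,t) = M/(n_e·A·√(4πDt)) · exp(−(x−vt)²/(4Dt)), with n_e·A the pore (flow) area.
Plume center vt = 2.18 × 617 = 1345.06 m, so the well at 1340 m is 5.06 m upgradient of the peak.
√(4πDt) = 47.01 m, giving peak height M/(n_e·A·√(4πDt)) = 0.309/(0.32 × 141 × 47.01) = 0.0001457 kg/m³.
(x−vt)²/(4Dt) = (-5.06)²/(4 × 0.285 × 617) = 0.03640; exp(−0.03640) = 0.9643.
C = 0.0001457 × 0.9643 = 0.000140 kg/m³.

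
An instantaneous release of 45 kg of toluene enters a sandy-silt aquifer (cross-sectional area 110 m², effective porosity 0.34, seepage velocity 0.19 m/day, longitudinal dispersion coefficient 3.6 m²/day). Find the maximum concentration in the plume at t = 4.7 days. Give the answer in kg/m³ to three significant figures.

0.0825 kg/m³

The peak of an instantaneous 1D plume sits at x = vt; there the Gaussian factor is 1 and C_max = M/(n_e·A·√(4πDt)), where n_e·A is the pore area the mass is dissolved in.
√(4πDt) = √(4π × 3.6 × 4.7) = 14.58 m, so C_max = 45/(0.34 × 110 × 14.58) = 0.0825 kg/m³.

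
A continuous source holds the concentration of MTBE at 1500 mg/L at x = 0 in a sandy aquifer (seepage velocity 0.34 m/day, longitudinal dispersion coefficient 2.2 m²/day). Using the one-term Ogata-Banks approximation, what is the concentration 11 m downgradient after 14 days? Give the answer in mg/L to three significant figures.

320 mg/L

For a continuous step input, C/C₀ ≈ ½·erfc((x−vt)/(2√(Dt))).
vt = 0.34 × 14 = 4.76 m and 2√(Dt) = 2√(2.2 × 14) = 11.10 m.
Argument (x−vt)/(2√(Dt)) = (11 − 4.76)/11.10 = 0.5622; ½·erfc(0.5622) = 0.2133.
C = 1500 × 0.2133 = 320 mg/L.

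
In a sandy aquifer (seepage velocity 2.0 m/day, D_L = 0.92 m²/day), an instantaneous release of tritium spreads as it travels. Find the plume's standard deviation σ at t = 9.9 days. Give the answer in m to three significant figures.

4.27 m

Dispersive spreading gives a Gaussian with σ² = 2Dt; advection only shifts the center.
σ = √(2 × 0.92 × 9.9) = 4.27 m.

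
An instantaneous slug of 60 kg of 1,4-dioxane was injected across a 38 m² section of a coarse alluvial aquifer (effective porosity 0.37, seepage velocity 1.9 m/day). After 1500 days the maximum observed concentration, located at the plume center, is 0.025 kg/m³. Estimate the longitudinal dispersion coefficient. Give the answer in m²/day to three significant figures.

At the plume center C_max = M/(n_e·A·√(4πDt)), so D = M²/(4πt·(n_e·A·C_max)²).
n_e·A·C_max = 0.37 × 38 × 0.025 = 0.3515 kg/m.
D = 60²/(4π × 1500 × 0.3515²) = 1.55 m²/day.

1.55 m²/day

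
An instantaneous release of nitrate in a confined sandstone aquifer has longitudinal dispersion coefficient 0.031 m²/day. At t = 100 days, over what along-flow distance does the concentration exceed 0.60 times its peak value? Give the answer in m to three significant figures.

The plume is Gaussian with σ = √(2Dt) = √(2 × 0.031 × 100) = 2.490 m.
C/C_peak = exp(−Δx²/(2σ²)) = 0.60 ⇒ Δx = σ·√(−2 ln 0.60) = 2.490 × 1.011 = 2.517 m.
Width = 2Δx = 5.03 m.

5.03 m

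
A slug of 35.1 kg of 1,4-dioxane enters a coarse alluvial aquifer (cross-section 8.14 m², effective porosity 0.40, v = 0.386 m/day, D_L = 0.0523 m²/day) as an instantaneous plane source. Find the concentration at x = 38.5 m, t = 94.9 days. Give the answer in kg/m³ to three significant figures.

For an instantaneous plane source, C(x,t) = M/(n_e·A·√(4πDt)) · exp(−(x−vt)²/(4Dt)), with n_e·A the pore (flow) area.
Plume center vt = 0.386 × 94.9 = 36.6314 m, so the well at 38.5 m is 1.8686 m downgradient of the peak.
√(4πDt) = 7.897 m, giving peak height M/(n_e·A·√(4πDt)) = 35.1/(0.40 × 8.14 × 7.897) = 1.365 kg/m³.
(x−vt)²/(4Dt) = (1.8686)²/(4 × 0.0523 × 94.9) = 0.1759; exp(−0.1759) = 0.8387.
C = 1.365 × 0.8387 = 1.14 kg/m³.

1.14 kg/m³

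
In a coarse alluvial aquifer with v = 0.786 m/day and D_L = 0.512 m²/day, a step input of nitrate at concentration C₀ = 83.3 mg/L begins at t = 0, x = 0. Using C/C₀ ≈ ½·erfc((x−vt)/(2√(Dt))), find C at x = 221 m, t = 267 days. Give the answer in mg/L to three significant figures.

20.8 mg/L

For a continuous step input, C/C₀ ≈ ½·erfc((x−vt)/(2√(Dt))).
vt = 0.786 × 267 = 209.862 m and 2√(Dt) = 2√(0.512 × 267) = 23.38 m.
Argument (x−vt)/(2√(Dt)) = (221 − 209.862)/23.38 = 0.4764; ½·erfc(0.4764) = 0.2502.
C = 83.3 × 0.2502 = 20.8 mg/L.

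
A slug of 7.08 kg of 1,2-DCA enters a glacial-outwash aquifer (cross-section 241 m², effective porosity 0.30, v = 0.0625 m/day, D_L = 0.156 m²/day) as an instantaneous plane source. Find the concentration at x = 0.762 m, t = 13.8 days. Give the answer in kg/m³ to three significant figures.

0.0188 kg/m³

For an instantaneous plane source, C(x,t) = M/(n_e·A·√(4πDt)) · exp(−(x−vt)²/(4Dt)), with n_e·A the pore (flow) area.
Plume center vt = 0.0625 × 13.8 = 0.8625 m, so the well at 0.762 m is 0.1005 m upgradient of the peak.
√(4πDt) = 5.201 m, giving peak height M/(n_e·A·√(4πDt)) = 7.08/(0.30 × 241 × 5.201) = 0.01883 kg/m³.
(x−vt)²/(4Dt) = (-0.1005)²/(4 × 0.156 × 13.8) = 0.001173; exp(−0.001173) = 0.9988.
C = 0.01883 × 0.9988 = 0.0188 kg/m³.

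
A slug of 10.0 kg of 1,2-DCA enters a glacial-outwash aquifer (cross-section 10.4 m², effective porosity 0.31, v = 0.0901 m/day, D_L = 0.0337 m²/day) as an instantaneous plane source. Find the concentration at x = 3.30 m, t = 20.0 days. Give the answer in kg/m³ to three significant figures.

For an instantaneous plane source, C(x,t) = M/(n_e·A·√(4πDt)) · exp(−(x−vt)²/(4Dt)), with n_e·A the pore (flow) area.
Plume center vt = 0.0901 × 20.0 = 1.802 m, so the well at 3.30 m is 1.498 m downgradient of the peak.
√(4πDt) = 2.910 m, giving peak height M/(n_e·A·√(4πDt)) = 10.0/(0.31 × 10.4 × 2.910) = 1.066 kg/m³.
(x−vt)²/(4Dt) = (1.498)²/(4 × 0.0337 × 20.0) = 0.8323; exp(−0.8323) = 0.4350.
C = 1.066 × 0.4350 = 0.464 kg/m³.

0.464 kg/m³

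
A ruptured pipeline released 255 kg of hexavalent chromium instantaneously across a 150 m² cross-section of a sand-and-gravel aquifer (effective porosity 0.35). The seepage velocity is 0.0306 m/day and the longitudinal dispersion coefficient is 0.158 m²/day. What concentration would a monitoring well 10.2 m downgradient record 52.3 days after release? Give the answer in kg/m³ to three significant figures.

For an instantaneous plane source, C(x,t) = M/(n_e·A·√(4πDt)) · exp(−(x−vt)²/(4Dt)), with n_e·A the pore (flow) area.
Plume center vt = 0.0306 × 52.3 = 1.60038 m, so the well at 10.2 m is 8.59962 m downgradient of the peak.
√(4πDt) = 10.19 m, giving peak height M/(n_e·A·√(4πDt)) = 255/(0.35 × 150 × 10.19) = 0.4767 kg/m³.
(x−vt)²/(4Dt) = (8.59962)²/(4 × 0.158 × 52.3) = 2.237; exp(−2.237) = 0.1068.
C = 0.4767 × 0.1068 = 0.0509 kg/m³.

0.0509 kg/m³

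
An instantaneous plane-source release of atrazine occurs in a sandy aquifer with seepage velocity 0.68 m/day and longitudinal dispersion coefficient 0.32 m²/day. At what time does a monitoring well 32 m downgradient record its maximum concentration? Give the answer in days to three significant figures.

46.4 days

For the 1D instantaneous-source solution, setting ∂C/∂t = 0 at fixed x gives v²t² + 2Dt − x² = 0, so t = (√(D² + v²x²) − D)/v².
√(D² + v²x²) = √(0.32² + 0.68² × 32²) = 21.76; v² = 0.4624.
t = (21.76 − 0.32)/0.4624 = 46.4 days (vs. the pure-advection estimate x/v = 47.1 d).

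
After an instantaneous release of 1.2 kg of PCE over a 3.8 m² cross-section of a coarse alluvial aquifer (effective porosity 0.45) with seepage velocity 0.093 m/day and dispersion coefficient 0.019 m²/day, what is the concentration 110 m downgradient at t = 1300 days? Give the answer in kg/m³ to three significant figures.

For an instantaneous plane source, C(x,t) = M/(n_e·A·√(4πDt)) · exp(−(x−vt)²/(4Dt)), with n_e·A the pore (flow) area.
Plume center vt = 0.093 × 1300 = 120.9 m, so the well at 110 m is 10.9 m upgradient of the peak.
√(4πDt) = 17.62 m, giving peak height M/(n_e·A·√(4πDt)) = 1.2/(0.45 × 3.8 × 17.62) = 0.03983 kg/m³.
(x−vt)²/(4Dt) = (-10.9)²/(4 × 0.019 × 1300) = 1.203; exp(−1.203) = 0.3003.
C = 0.03983 × 0.3003 = 0.0120 kg/m³.

0.0120 kg/m³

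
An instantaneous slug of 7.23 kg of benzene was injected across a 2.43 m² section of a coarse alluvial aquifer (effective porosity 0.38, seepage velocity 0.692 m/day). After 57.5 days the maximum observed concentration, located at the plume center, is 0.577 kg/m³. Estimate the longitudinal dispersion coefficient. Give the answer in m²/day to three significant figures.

At the plume center C_max = M/(n_e·A·√(4πDt)), so D = M²/(4πt·(n_e·A·C_max)²).
n_e·A·C_max = 0.38 × 2.43 × 0.577 = 0.5328 kg/m.
D = 7.23²/(4π × 57.5 × 0.5328²) = 0.255 m²/day.

0.255 m²/day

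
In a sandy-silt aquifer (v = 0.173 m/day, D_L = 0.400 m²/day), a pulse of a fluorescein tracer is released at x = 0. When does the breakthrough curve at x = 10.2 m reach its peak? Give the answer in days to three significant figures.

For the 1D instantaneous-source solution, setting ∂C/∂t = 0 at fixed x gives v²t² + 2Dt − x² = 0, so t = (√(D² + v²x²) − D)/v².
√(D² + v²x²) = √(0.400² + 0.173² × 10.2²) = 1.809; v² = 0.029929.
t = (1.809 − 0.400)/0.029929 = 47.1 days (vs. the pure-advection estimate x/v = 59.0 d).

47.1 days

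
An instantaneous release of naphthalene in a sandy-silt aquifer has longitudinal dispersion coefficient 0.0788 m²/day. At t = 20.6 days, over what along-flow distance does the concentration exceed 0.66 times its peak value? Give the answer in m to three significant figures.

The plume is Gaussian with σ = √(2Dt) = √(2 × 0.0788 × 20.6) = 1.802 m.
C/C_peak = exp(−Δx²/(2σ²)) = 0.66 ⇒ Δx = σ·√(−2 ln 0.66) = 1.802 × 0.9116 = 1.643 m.
Width = 2Δx = 3.29 m.

3.29 m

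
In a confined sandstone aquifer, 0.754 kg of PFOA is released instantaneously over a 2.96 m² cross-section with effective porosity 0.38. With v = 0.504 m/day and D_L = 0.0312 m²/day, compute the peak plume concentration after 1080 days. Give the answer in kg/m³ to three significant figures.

The peak of an instantaneous 1D plume sits at x = vt; there the Gaussian factor is 1 and C_max = M/(n_e·A·√(4πDt)), where n_e·A is the pore area the mass is dissolved in.
√(4πDt) = √(4π × 0.0312 × 1080) = 20.58 m, so C_max = 0.754/(0.38 × 2.96 × 20.58) = 0.0326 kg/m³.

0.0326 kg/m³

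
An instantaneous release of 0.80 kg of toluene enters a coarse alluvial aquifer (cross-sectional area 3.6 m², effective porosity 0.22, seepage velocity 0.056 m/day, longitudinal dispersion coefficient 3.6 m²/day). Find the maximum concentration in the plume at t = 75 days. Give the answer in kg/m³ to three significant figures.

The peak of an instantaneous 1D plume sits at x = vt; there the Gaussian factor is 1 and C_max = M/(n_e·A·√(4πDt)), where n_e·A is the pore area the mass is dissolved in.
√(4πDt) = √(4π × 3.6 × 75) = 58.25 m, so C_max = 0.80/(0.22 × 3.6 × 58.25) = 0.0173 kg/m³.

0.0173 kg/m³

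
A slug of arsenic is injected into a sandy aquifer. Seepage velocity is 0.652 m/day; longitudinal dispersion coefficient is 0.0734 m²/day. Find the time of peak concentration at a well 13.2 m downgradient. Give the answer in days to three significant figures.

20.1 days

For the 1D instantaneous-source solution, setting ∂C/∂t = 0 at fixed x gives v²t² + 2Dt − x² = 0, so t = (√(D² + v²x²) − D)/v².
√(D² + v²x²) = √(0.0734² + 0.652² × 13.2²) = 8.607; v² = 0.425104.
t = (8.607 − 0.0734)/0.425104 = 20.1 days (vs. the pure-advection estimate x/v = 20.2 d).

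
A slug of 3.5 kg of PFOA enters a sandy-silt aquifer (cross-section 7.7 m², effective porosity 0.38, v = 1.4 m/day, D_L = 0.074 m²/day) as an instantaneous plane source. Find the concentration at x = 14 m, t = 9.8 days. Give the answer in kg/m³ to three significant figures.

For an instantaneous plane source, C(x,t) = M/(n_e·A·√(4πDt)) · exp(−(x−vt)²/(4Dt)), with n_e·A the pore (flow) area.
Plume center vt = 1.4 × 9.8 = 13.72 m, so the well at 14 m is 0.28 m downgradient of the peak.
√(4πDt) = 3.019 m, giving peak height M/(n_e·A·√(4πDt)) = 3.5/(0.38 × 7.7 × 3.019) = 0.3962 kg/m³.
(x−vt)²/(4Dt) = (0.28)²/(4 × 0.074 × 9.8) = 0.02703; exp(−0.02703) = 0.9733.
C = 0.3962 × 0.9733 = 0.386 kg/m³.

0.386 kg/m³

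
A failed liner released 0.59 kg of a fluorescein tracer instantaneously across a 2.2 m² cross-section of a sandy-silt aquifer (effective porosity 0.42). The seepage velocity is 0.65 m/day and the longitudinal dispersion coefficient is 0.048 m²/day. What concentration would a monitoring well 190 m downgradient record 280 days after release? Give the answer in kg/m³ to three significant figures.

For an instantaneous plane source, C(x,t) = M/(n_e·A·√(4πDt)) · exp(−(x−vt)²/(4Dt)), with n_e·A the pore (flow) area.
Plume center vt = 0.65 × 280 = 182 m, so the well at 190 m is 8 m downgradient of the peak.
√(4πDt) = 13.00 m, giving peak height M/(n_e·A·√(4πDt)) = 0.59/(0.42 × 2.2 × 13.00) = 0.04912 kg/m³.
(x−vt)²/(4Dt) = (8)²/(4 × 0.048 × 280) = 1.190; exp(−1.190) = 0.3042.
C = 0.04912 × 0.3042 = 0.0149 kg/m³.

0.0149 kg/m³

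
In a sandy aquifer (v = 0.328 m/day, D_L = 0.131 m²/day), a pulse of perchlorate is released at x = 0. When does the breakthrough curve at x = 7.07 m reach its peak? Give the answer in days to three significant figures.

For the 1D instantaneous-source solution, setting ∂C/∂t = 0 at fixed x gives v²t² + 2Dt − x² = 0, so t = (√(D² + v²x²) − D)/v².
√(D² + v²x²) = √(0.131² + 0.328² × 7.07²) = 2.323; v² = 0.107584.
t = (2.323 − 0.131)/0.107584 = 20.4 days (vs. the pure-advection estimate x/v = 21.6 d).

20.4 days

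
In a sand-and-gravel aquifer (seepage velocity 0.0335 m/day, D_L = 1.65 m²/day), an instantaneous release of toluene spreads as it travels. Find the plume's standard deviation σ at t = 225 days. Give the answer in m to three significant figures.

27.2 m

Dispersive spreading gives a Gaussian with σ² = 2Dt; advection only shifts the center.
σ = √(2 × 1.65 × 225) = 27.2 m.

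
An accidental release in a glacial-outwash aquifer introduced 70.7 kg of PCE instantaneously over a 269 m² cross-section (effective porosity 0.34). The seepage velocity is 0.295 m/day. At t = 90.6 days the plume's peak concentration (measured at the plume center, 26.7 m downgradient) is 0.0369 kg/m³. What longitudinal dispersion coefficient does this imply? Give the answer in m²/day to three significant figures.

At the plume center C_max = M/(n_e·A·√(4πDt)), so D = M²/(4πt·(n_e·A·C_max)²).
n_e·A·C_max = 0.34 × 269 × 0.0369 = 3.375 kg/m.
D = 70.7²/(4π × 90.6 × 3.375²) = 0.385 m²/day.

0.385 m²/day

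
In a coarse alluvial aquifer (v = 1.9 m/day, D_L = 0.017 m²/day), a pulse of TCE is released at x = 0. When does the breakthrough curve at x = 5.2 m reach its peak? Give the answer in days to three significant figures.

2.73 days

For the 1D instantaneous-source solution, setting ∂C/∂t = 0 at fixed x gives v²t² + 2Dt − x² = 0, so t = (√(D² + v²x²) − D)/v².
√(D² + v²x²) = √(0.017² + 1.9² × 5.2²) = 9.880; v² = 3.61.
t = (9.880 − 0.017)/3.61 = 2.73 days (vs. the pure-advection estimate x/v = 2.74 d).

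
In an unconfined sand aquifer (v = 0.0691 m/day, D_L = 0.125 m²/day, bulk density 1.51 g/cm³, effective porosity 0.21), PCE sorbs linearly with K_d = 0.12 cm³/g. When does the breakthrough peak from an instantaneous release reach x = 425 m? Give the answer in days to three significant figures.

11400 days

Retardation factor R = 1 + ρ_b·K_d/n = 1 + 1.51 × 0.12/0.21 = 1.863.
Sorption retards both mechanisms: v_R = v/R = 0.03709 m/day, D_R = D/R = 0.06710 m²/day.
Peak time from v_R²t² + 2D_R t − x² = 0: t = (√(D_R² + v_R²x²) − D_R)/v_R².
√(D_R² + v_R²x²) = √(0.06710² + 0.03709² × 425²) = 15.76; v_R² = 0.001376.
t = (15.76 − 0.06710)/0.001376 = 11400 days.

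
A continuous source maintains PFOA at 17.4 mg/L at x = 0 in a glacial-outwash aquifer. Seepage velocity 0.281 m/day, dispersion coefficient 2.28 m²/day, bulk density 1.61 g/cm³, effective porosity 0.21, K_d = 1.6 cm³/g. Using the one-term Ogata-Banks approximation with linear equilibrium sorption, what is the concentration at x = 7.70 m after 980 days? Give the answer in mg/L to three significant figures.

Retardation factor R = 1 + ρ_b·K_d/n = 1 + 1.61 × 1.6/0.21 = 13.27.
Sorption retards both mechanisms: v_R = v/R = 0.02118 m/day, D_R = D/R = 0.1718 m²/day.
v_R·t = 0.02118 × 980 = 20.7564 m; 2√(D_R t) = 25.95 m; argument = (7.70 − 20.7564)/25.95 = -0.5031.
C = C₀ × ½·erfc(-0.5031) = 17.4 × 0.7616 = 13.3 mg/L.

13.3 mg/L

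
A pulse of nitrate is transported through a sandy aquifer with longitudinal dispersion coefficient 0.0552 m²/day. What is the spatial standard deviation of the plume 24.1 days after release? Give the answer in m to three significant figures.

1.63 m

Dispersive spreading gives a Gaussian with σ² = 2Dt; advection only shifts the center.
σ = √(2 × 0.0552 × 24.1) = 1.63 m.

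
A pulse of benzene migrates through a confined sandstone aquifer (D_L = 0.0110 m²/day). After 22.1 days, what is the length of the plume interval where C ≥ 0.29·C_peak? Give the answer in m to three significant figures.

The plume is Gaussian with σ = √(2Dt) = √(2 × 0.0110 × 22.1) = 0.6973 m.
C/C_peak = exp(−Δx²/(2σ²)) = 0.29 ⇒ Δx = σ·√(−2 ln 0.29) = 0.6973 × 1.573 = 1.097 m.
Width = 2Δx = 2.19 m.

2.19 m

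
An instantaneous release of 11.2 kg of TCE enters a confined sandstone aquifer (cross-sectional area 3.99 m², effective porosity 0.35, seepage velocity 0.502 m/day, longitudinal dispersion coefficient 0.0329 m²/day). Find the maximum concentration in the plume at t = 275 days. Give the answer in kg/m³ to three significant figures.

0.752 kg/m³

The peak of an instantaneous 1D plume sits at x = vt; there the Gaussian factor is 1 and C_max = M/(n_e·A·√(4πDt)), where n_e·A is the pore area the mass is dissolved in.
√(4πDt) = √(4π × 0.0329 × 275) = 10.66 m, so C_max = 11.2/(0.35 × 3.99 × 10.66) = 0.752 kg/m³.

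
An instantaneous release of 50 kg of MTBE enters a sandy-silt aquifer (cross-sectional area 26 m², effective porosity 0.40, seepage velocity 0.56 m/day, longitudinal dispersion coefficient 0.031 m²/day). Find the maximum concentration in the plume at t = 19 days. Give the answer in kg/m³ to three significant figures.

1.77 kg/m³

The peak of an instantaneous 1D plume sits at x = vt; there the Gaussian factor is 1 and C_max = M/(n_e·A·√(4πDt)), where n_e·A is the pore area the mass is dissolved in.
√(4πDt) = √(4π × 0.031 × 19) = 2.721 m, so C_max = 50/(0.40 × 26 × 2.721) = 1.77 kg/m³.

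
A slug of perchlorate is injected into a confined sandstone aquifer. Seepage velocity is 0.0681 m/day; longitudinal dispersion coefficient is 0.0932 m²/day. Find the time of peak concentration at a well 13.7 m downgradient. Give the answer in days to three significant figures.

182 days

For the 1D instantaneous-source solution, setting ∂C/∂t = 0 at fixed x gives v²t² + 2Dt − x² = 0, so t = (√(D² + v²x²) − D)/v².
√(D² + v²x²) = √(0.0932² + 0.0681² × 13.7²) = 0.9376; v² = 0.00463761.
t = (0.9376 − 0.0932)/0.00463761 = 182 days (vs. the pure-advection estimate x/v = 201 d).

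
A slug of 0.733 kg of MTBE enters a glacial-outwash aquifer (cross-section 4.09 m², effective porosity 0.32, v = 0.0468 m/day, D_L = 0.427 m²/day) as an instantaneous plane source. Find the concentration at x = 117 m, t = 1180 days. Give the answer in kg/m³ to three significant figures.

For an instantaneous plane source, C(x,t) = M/(n_e·A·√(4πDt)) · exp(−(x−vt)²/(4Dt)), with n_e·A the pore (flow) area.
Plume center vt = 0.0468 × 1180 = 55.224 m, so the well at 117 m is 61.776 m downgradient of the peak.
√(4πDt) = 79.57 m, giving peak height M/(n_e·A·√(4πDt)) = 0.733/(0.32 × 4.09 × 79.57) = 0.007039 kg/m³.
(x−vt)²/(4Dt) = (61.776)²/(4 × 0.427 × 1180) = 1.894; exp(−1.894) = 0.1505.
C = 0.007039 × 0.1505 = 0.00106 kg/m³.

0.00106 kg/m³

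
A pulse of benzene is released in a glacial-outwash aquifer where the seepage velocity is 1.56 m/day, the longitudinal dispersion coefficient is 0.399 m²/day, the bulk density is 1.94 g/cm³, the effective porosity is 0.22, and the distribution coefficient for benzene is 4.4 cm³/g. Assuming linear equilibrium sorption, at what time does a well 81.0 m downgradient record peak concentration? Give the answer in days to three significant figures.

2060 days

Retardation factor R = 1 + ρ_b·K_d/n = 1 + 1.94 × 4.4/0.22 = 39.80.
Sorption retards both mechanisms: v_R = v/R = 0.03920 m/day, D_R = D/R = 0.01003 m²/day.
Peak time from v_R²t² + 2D_R t − x² = 0: t = (√(D_R² + v_R²x²) − D_R)/v_R².
√(D_R² + v_R²x²) = √(0.01003² + 0.03920² × 81.0²) = 3.175; v_R² = 0.001537.
t = (3.175 − 0.01003)/0.001537 = 2060 days.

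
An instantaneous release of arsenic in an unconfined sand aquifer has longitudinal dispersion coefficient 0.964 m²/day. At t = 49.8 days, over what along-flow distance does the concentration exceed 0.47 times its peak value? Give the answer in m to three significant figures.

The plume is Gaussian with σ = √(2Dt) = √(2 × 0.964 × 49.8) = 9.799 m.
C/C_peak = exp(−Δx²/(2σ²)) = 0.47 ⇒ Δx = σ·√(−2 ln 0.47) = 9.799 × 1.229 = 12.04 m.
Width = 2Δx = 24.1 m.

24.1 m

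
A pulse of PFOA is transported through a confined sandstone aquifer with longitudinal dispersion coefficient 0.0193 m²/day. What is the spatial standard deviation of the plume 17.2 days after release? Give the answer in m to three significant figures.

0.815 m

Dispersive spreading gives a Gaussian with σ² = 2Dt; advection only shifts the center.
σ = √(2 × 0.0193 × 17.2) = 0.815 m.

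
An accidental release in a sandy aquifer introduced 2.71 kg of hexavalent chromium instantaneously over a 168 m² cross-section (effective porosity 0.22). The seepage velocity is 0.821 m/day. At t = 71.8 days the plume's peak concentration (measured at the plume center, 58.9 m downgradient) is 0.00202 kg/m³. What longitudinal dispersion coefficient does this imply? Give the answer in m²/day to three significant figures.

1.46 m²/day

At the plume center C_max = M/(n_e·A·√(4πDt)), so D = M²/(4πt·(n_e·A·C_max)²).
n_e·A·C_max = 0.22 × 168 × 0.00202 = 0.07466 kg/m.
D = 2.71²/(4π × 71.8 × 0.07466²) = 1.46 m²/day.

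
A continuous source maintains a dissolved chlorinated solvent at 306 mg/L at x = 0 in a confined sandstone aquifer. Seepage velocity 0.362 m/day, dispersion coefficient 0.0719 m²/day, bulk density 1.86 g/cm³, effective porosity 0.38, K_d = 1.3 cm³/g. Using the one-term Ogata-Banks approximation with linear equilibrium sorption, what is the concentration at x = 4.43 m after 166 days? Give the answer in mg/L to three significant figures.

300 mg/L

Retardation factor R = 1 + ρ_b·K_d/n = 1 + 1.86 × 1.3/0.38 = 7.363.
Sorption retards both mechanisms: v_R = v/R = 0.04916 m/day, D_R = D/R = 0.009765 m²/day.
v_R·t = 0.04916 × 166 = 8.16056 m; 2√(D_R t) = 2.546 m; argument = (4.43 − 8.16056)/2.546 = -1.465.
C = C₀ × ½·erfc(-1.465) = 306 × 0.9809 = 300 mg/L.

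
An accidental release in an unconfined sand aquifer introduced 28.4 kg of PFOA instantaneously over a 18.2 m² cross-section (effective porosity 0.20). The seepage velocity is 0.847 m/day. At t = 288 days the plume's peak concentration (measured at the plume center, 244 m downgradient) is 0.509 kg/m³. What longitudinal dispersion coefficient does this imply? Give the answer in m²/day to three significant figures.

0.0649 m²/day

At the plume center C_max = M/(n_e·A·√(4πDt)), so D = M²/(4πt·(n_e·A·C_max)²).
n_e·A·C_max = 0.20 × 18.2 × 0.509 = 1.853 kg/m.
D = 28.4²/(4π × 288 × 1.853²) = 0.0649 m²/day.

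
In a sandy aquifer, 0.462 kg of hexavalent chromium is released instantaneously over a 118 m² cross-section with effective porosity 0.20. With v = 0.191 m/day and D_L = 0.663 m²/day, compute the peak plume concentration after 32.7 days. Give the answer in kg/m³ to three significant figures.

0.00119 kg/m³

The peak of an instantaneous 1D plume sits at x = vt; there the Gaussian factor is 1 and C_max = M/(n_e·A·√(4πDt)), where n_e·A is the pore area the mass is dissolved in.
√(4πDt) = √(4π × 0.663 × 32.7) = 16.51 m, so C_max = 0.462/(0.20 × 118 × 16.51) = 0.00119 kg/m³.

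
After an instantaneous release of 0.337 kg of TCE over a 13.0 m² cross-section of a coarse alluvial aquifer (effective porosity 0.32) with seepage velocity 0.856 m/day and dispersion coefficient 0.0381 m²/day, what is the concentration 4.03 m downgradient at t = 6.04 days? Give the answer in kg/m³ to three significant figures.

For an instantaneous plane source, C(x,t) = M/(n_e·A·√(4πDt)) · exp(−(x−vt)²/(4Dt)), with n_e·A the pore (flow) area.
Plume center vt = 0.856 × 6.04 = 5.17024 m, so the well at 4.03 m is 1.14024 m upgradient of the peak.
√(4πDt) = 1.701 m, giving peak height M/(n_e·A·√(4πDt)) = 0.337/(0.32 × 13.0 × 1.701) = 0.04762 kg/m³.
(x−vt)²/(4Dt) = (-1.14024)²/(4 × 0.0381 × 6.04) = 1.412; exp(−1.412) = 0.2437.
C = 0.04762 × 0.2437 = 0.0116 kg/m³.

0.0116 kg/m³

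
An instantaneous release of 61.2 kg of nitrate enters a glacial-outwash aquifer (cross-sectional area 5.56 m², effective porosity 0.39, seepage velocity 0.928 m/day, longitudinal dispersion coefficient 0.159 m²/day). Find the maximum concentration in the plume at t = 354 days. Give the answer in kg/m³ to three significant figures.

The peak of an instantaneous 1D plume sits at x = vt; there the Gaussian factor is 1 and C_max = M/(n_e·A·√(4πDt)), where n_e·A is the pore area the mass is dissolved in.
√(4πDt) = √(4π × 0.159 × 354) = 26.60 m, so C_max = 61.2/(0.39 × 5.56 × 26.60) = 1.06 kg/m³.

1.06 kg/m³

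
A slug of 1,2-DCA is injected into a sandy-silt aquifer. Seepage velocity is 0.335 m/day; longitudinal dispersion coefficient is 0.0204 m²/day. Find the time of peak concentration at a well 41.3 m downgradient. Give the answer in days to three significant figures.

For the 1D instantaneous-source solution, setting ∂C/∂t = 0 at fixed x gives v²t² + 2Dt − x² = 0, so t = (√(D² + v²x²) − D)/v².
√(D² + v²x²) = √(0.0204² + 0.335² × 41.3²) = 13.84; v² = 0.112225.
t = (13.84 − 0.0204)/0.112225 = 123 days (vs. the pure-advection estimate x/v = 123 d).

123 days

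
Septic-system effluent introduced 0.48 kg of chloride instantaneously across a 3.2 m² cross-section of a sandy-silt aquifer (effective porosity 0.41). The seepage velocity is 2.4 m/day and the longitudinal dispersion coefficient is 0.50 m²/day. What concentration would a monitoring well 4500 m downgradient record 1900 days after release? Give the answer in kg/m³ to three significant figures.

For an instantaneous plane source, C(x,t) = M/(n_e·A·√(4πDt)) · exp(−(x−vt)²/(4Dt)), with n_e·A the pore (flow) area.
Plume center vt = 2.4 × 1900 = 4560 m, so the well at 4500 m is 60 m upgradient of the peak.
√(4πDt) = 109.3 m, giving peak height M/(n_e·A·√(4πDt)) = 0.48/(0.41 × 3.2 × 109.3) = 0.003347 kg/m³.
(x−vt)²/(4Dt) = (-60)²/(4 × 0.50 × 1900) = 0.9474; exp(−0.9474) = 0.3877.
C = 0.003347 × 0.3877 = 0.00130 kg/m³.

0.00130 kg/m³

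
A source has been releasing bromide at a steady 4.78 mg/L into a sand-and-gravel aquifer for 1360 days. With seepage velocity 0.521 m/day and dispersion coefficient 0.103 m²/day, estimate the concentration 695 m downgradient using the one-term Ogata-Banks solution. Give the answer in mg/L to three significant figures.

For a continuous step input, C/C₀ ≈ ½·erfc((x−vt)/(2√(Dt))).
vt = 0.521 × 1360 = 708.56 m and 2√(Dt) = 2√(0.103 × 1360) = 23.67 m.
Argument (x−vt)/(2√(Dt)) = (695 − 708.56)/23.67 = -0.5729; ½·erfc(-0.5729) = 0.7911.
C = 4.78 × 0.7911 = 3.78 mg/L.

3.78 mg/L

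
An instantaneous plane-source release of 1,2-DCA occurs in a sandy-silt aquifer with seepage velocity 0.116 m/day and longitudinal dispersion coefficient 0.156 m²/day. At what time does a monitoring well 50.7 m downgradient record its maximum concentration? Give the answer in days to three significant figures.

For the 1D instantaneous-source solution, setting ∂C/∂t = 0 at fixed x gives v²t² + 2Dt − x² = 0, so t = (√(D² + v²x²) − D)/v².
√(D² + v²x²) = √(0.156² + 0.116² × 50.7²) = 5.883; v² = 0.013456.
t = (5.883 − 0.156)/0.013456 = 426 days (vs. the pure-advection estimate x/v = 437 d).

426 days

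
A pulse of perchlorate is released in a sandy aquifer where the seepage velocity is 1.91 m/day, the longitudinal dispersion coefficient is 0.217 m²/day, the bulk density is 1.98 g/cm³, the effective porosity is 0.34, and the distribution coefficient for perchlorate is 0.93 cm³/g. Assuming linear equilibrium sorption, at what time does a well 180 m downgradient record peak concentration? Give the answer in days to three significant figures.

Retardation factor R = 1 + ρ_b·K_d/n = 1 + 1.98 × 0.93/0.34 = 6.416.
Sorption retards both mechanisms: v_R = v/R = 0.2977 m/day, D_R = D/R = 0.03382 m²/day.
Peak time from v_R²t² + 2D_R t − x² = 0: t = (√(D_R² + v_R²x²) − D_R)/v_R².
√(D_R² + v_R²x²) = √(0.03382² + 0.2977² × 180²) = 53.59; v_R² = 0.08863.
t = (53.59 − 0.03382)/0.08863 = 604 days.

604 days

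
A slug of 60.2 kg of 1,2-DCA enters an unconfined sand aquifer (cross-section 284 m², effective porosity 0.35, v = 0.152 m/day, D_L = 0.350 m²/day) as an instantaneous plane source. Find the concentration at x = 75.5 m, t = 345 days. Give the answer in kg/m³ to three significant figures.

For an instantaneous plane source, C(x,t) = M/(n_e·A·√(4πDt)) · exp(−(x−vt)²/(4Dt)), with n_e·A the pore (flow) area.
Plume center vt = 0.152 × 345 = 52.44 m, so the well at 75.5 m is 23.06 m downgradient of the peak.
√(4πDt) = 38.95 m, giving peak height M/(n_e·A·√(4πDt)) = 60.2/(0.35 × 284 × 38.95) = 0.01555 kg/m³.
(x−vt)²/(4Dt) = (23.06)²/(4 × 0.350 × 345) = 1.101; exp(−1.101) = 0.3325.
C = 0.01555 × 0.3325 = 0.00517 kg/m³.

0.00517 kg/m³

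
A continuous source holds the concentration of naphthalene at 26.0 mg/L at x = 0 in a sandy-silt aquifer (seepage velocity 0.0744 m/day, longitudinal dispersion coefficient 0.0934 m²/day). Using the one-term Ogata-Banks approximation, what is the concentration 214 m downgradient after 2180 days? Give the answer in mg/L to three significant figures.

0.133 mg/L

For a continuous step input, C/C₀ ≈ ½·erfc((x−vt)/(2√(Dt))).
vt = 0.0744 × 2180 = 162.192 m and 2√(Dt) = 2√(0.0934 × 2180) = 28.54 m.
Argument (x−vt)/(2√(Dt)) = (214 − 162.192)/28.54 = 1.815; ½·erfc(1.815) = 0.005132.
C = 26.0 × 0.005132 = 0.133 mg/L.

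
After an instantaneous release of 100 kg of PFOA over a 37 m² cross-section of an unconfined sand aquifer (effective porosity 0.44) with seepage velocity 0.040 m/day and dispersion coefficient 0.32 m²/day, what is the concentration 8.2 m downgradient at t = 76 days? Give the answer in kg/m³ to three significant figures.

0.267 kg/m³

For an instantaneous plane source, C(x,t) = M/(n_e·A·√(4πDt)) · exp(−(x−vt)²/(4Dt)), with n_e·A the pore (flow) area.
Plume center vt = 0.040 × 76 = 3.04 m, so the well at 8.2 m is 5.16 m downgradient of the peak.
√(4πDt) = 17.48 m, giving peak height M/(n_e·A·√(4πDt)) = 100/(0.44 × 37 × 17.48) = 0.3514 kg/m³.
(x−vt)²/(4Dt) = (5.16)²/(4 × 0.32 × 76) = 0.2737; exp(−0.2737) = 0.7606.
C = 0.3514 × 0.7606 = 0.267 kg/m³.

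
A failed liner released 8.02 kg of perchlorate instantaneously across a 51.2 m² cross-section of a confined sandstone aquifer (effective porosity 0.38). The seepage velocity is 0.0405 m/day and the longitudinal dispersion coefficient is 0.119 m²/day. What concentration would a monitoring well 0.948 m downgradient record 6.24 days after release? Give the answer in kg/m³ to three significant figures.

0.115 kg/m³

For an instantaneous plane source, C(x,t) = M/(n_e·A·√(4πDt)) · exp(−(x−vt)²/(4Dt)), with n_e·A the pore (flow) area.
Plume center vt = 0.0405 × 6.24 = 0.25272 m, so the well at 0.948 m is 0.69528 m downgradient of the peak.
√(4πDt) = 3.055 m, giving peak height M/(n_e·A·√(4πDt)) = 8.02/(0.38 × 51.2 × 3.055) = 0.1349 kg/m³.
(x−vt)²/(4Dt) = (0.69528)²/(4 × 0.119 × 6.24) = 0.1628; exp(−0.1628) = 0.8498.
C = 0.1349 × 0.8498 = 0.115 kg/m³.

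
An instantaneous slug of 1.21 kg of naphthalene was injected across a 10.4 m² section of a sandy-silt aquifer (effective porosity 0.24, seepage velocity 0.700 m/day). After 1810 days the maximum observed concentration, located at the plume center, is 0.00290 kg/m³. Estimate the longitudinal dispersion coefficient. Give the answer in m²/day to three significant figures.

At the plume center C_max = M/(n_e·A·√(4πDt)), so D = M²/(4πt·(n_e·A·C_max)²).
n_e·A·C_max = 0.24 × 10.4 × 0.00290 = 0.007238 kg/m.
D = 1.21²/(4π × 1810 × 0.007238²) = 1.23 m²/day.

1.23 m²/day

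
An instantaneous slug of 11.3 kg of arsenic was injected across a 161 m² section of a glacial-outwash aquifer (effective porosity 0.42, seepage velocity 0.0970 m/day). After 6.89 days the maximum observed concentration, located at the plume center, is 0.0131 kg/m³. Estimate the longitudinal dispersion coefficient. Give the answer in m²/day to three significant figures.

1.88 m²/day

At the plume center C_max = M/(n_e·A·√(4πDt)), so D = M²/(4πt·(n_e·A·C_max)²).
n_e·A·C_max = 0.42 × 161 × 0.0131 = 0.8858 kg/m.
D = 11.3²/(4π × 6.89 × 0.8858²) = 1.88 m²/day.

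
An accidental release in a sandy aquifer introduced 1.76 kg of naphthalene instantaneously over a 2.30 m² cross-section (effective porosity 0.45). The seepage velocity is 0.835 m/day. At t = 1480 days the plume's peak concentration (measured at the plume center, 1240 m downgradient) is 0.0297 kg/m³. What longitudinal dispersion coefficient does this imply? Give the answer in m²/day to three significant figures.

0.176 m²/day

At the plume center C_max = M/(n_e·A·√(4πDt)), so D = M²/(4πt·(n_e·A·C_max)²).
n_e·A·C_max = 0.45 × 2.30 × 0.0297 = 0.03074 kg/m.
D = 1.76²/(4π × 1480 × 0.03074²) = 0.176 m²/day.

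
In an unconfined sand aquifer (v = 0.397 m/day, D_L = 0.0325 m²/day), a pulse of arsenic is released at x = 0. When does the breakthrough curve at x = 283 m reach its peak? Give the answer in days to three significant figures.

713 days

For the 1D instantaneous-source solution, setting ∂C/∂t = 0 at fixed x gives v²t² + 2Dt − x² = 0, so t = (√(D² + v²x²) − D)/v².
√(D² + v²x²) = √(0.0325² + 0.397² × 283²) = 112.4; v² = 0.157609.
t = (112.4 − 0.0325)/0.157609 = 713 days (vs. the pure-advection estimate x/v = 713 d).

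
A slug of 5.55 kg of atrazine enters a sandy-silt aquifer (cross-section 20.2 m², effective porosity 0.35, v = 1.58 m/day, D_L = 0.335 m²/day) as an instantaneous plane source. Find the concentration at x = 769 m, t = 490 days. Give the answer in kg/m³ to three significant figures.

0.0166 kg/m³

For an instantaneous plane source, C(x,t) = M/(n_e·A·√(4πDt)) · exp(−(x−vt)²/(4Dt)), with n_e·A the pore (flow) area.
Plume center vt = 1.58 × 490 = 774.2 m, so the well at 769 m is 5.2 m upgradient of the peak.
√(4πDt) = 45.42 m, giving peak height M/(n_e·A·√(4πDt)) = 5.55/(0.35 × 20.2 × 45.42) = 0.01728 kg/m³.
(x−vt)²/(4Dt) = (-5.2)²/(4 × 0.335 × 490) = 0.04118; exp(−0.04118) = 0.9597.
C = 0.01728 × 0.9597 = 0.0166 kg/m³.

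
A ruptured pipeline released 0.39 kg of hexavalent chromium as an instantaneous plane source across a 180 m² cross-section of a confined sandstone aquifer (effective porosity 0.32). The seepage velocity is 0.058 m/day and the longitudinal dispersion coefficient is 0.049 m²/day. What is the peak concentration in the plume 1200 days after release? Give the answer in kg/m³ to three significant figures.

The peak of an instantaneous 1D plume sits at x = vt; there the Gaussian factor is 1 and C_max = M/(n_e·A·√(4πDt)), where n_e·A is the pore area the mass is dissolved in.
√(4πDt) = √(4π × 0.049 × 1200) = 27.18 m, so C_max = 0.39/(0.32 × 180 × 27.18) = 0.000249 kg/m³.

0.000249 kg/m³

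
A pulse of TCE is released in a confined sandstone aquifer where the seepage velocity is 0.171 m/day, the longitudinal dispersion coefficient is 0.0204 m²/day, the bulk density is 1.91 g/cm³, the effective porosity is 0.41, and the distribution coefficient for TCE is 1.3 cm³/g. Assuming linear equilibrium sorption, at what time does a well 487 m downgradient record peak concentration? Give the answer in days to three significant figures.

Retardation factor R = 1 + ρ_b·K_d/n = 1 + 1.91 × 1.3/0.41 = 7.056.
Sorption retards both mechanisms: v_R = v/R = 0.02423 m/day, D_R = D/R = 0.002891 m²/day.
Peak time from v_R²t² + 2D_R t − x² = 0: t = (√(D_R² + v_R²x²) − D_R)/v_R².
√(D_R² + v_R²x²) = √(0.002891² + 0.02423² × 487²) = 11.80; v_R² = 0.0005871.
t = (11.80 − 0.002891)/0.0005871 = 20100 days.

20100 days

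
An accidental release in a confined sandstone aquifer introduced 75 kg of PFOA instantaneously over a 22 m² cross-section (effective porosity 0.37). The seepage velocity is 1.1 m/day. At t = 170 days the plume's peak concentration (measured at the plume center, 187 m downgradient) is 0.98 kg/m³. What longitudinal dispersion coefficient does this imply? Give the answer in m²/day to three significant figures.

0.0414 m²/day

At the plume center C_max = M/(n_e·A·√(4πDt)), so D = M²/(4πt·(n_e·A·C_max)²).
n_e·A·C_max = 0.37 × 22 × 0.98 = 7.977 kg/m.
D = 75²/(4π × 170 × 7.977²) = 0.0414 m²/day.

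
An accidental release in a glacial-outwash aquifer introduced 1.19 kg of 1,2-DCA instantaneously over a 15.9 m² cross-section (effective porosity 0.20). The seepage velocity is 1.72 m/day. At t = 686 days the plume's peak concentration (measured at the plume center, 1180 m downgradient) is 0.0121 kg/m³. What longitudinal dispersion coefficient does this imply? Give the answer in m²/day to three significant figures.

0.111 m²/day

At the plume center C_max = M/(n_e·A·√(4πDt)), so D = M²/(4πt·(n_e·A·C_max)²).
n_e·A·C_max = 0.20 × 15.9 × 0.0121 = 0.03848 kg/m.
D = 1.19²/(4π × 686 × 0.03848²) = 0.111 m²/day.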